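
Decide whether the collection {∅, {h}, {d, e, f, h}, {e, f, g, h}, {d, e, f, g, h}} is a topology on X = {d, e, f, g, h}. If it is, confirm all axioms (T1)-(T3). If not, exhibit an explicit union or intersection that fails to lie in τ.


τ is NOT a topology on X.

Axiom (T1): ∅ ∈ τ? Yes; X ∈ τ? Yes.
Axiom (T2/T3): check pairwise unions and intersections of members of τ.
Counterexample for (T3): {d, e, f, h} ∩ {e, f, g, h} = {e, f, h} ∉ τ. Therefore τ is NOT a topology.


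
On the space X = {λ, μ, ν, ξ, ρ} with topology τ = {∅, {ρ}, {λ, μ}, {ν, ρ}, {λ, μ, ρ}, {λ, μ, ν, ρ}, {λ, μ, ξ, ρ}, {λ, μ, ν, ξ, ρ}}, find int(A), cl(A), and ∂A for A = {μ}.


int(A) = ∅, cl(A) = {λ, μ, ξ}, ∂A = {λ, μ, ξ}.

Closed sets in (X, τ) are complements of opens:
  closed(X, τ) = {∅, {ν}, {ξ}, {ν, ξ}, {λ, μ, ξ}, {ν, ξ, ρ}, {λ, μ, ν, ξ}, {λ, μ, ν, ξ, ρ}}.
int(A) = ⋃ {U ∈ τ : U ⊆ A}. Opens contained in A: ∅.
Taking the union of these: int(A) = ∅.
cl(A) = ⋂ {C closed : A ⊆ C}. Closed sets containing A: {λ, μ, ξ}, {λ, μ, ν, ξ}, {λ, μ, ν, ξ, ρ}.
Intersecting these: cl(A) = {λ, μ, ξ}.
∂A = cl(A) ∖ int(A) = {λ, μ, ξ} ∖ ∅ = {λ, μ, ξ}.


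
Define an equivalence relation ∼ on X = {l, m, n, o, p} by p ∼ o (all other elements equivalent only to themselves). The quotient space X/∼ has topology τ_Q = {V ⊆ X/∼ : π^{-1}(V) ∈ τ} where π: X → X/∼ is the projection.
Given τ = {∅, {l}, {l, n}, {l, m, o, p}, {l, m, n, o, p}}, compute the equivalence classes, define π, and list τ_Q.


X/∼ = {[l], [m], [n], [o=p]}; |τ_Q| = 5.

Equivalence classes: [l], [m], [n], [o=p].
Quotient map π: X → X/∼ sends l ↦ [l], m ↦ [m], n ↦ [n], o ↦ [o=p], p ↦ [o=p].
For each subset V ⊆ X/∼, compute π^{-1}(V) ⊆ X and check whether π^{-1}(V) ∈ τ. V is open in τ_Q iff π^{-1}(V) ∈ τ.
  V = {}: π^{-1}(V) = ∅ ∈ τ ✓.
  V = {[l]}: π^{-1}(V) = {l} ∈ τ ✓.
  V = {[m]}: π^{-1}(V) = {m} ∉ τ ✗.
  V = {[l], [m]}: π^{-1}(V) = {l, m} ∉ τ ✗.
  V = {[n]}: π^{-1}(V) = {n} ∉ τ ✗.
  V = {[l], [n]}: π^{-1}(V) = {l, n} ∈ τ ✓.
  V = {[m], [n]}: π^{-1}(V) = {m, n} ∉ τ ✗.
  V = {[l], [m], [n]}: π^{-1}(V) = {l, m, n} ∉ τ ✗.
  V = {[o=p]}: π^{-1}(V) = {o, p} ∉ τ ✗.
  V = {[l], [o=p]}: π^{-1}(V) = {l, o, p} ∉ τ ✗.
  V = {[m], [o=p]}: π^{-1}(V) = {m, o, p} ∉ τ ✗.
  V = {[l], [m], [o=p]}: π^{-1}(V) = {l, m, o, p} ∈ τ ✓.
  V = {[n], [o=p]}: π^{-1}(V) = {n, o, p} ∉ τ ✗.
  V = {[l], [n], [o=p]}: π^{-1}(V) = {l, n, o, p} ∉ τ ✗.
  V = {[m], [n], [o=p]}: π^{-1}(V) = {m, n, o, p} ∉ τ ✗.
  V = {[l], [m], [n], [o=p]}: π^{-1}(V) = {l, m, n, o, p} ∈ τ ✓.
Open sets in the quotient: τ_Q = {{}, {[l]}, {[l], [n]}, {[l], [m], [o=p]}, {[l], [m], [n], [o=p]}} (5 elements).


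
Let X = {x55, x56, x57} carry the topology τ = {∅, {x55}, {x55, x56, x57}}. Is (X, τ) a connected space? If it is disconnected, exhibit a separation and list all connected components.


(X, τ) is connected.

Find clopen sets (U ∈ τ with X ∖ U ∈ τ):
  U = ∅, X ∖ U = {x55, x56, x57} — both open, so U is clopen.
  U = {x55, x56, x57}, X ∖ U = ∅ — both open, so U is clopen.
Only trivial clopens (∅ and X) exist, so (X, τ) is connected.
Compute connected components by grouping points that agree on all clopens:
  component: {x55, x56, x57}


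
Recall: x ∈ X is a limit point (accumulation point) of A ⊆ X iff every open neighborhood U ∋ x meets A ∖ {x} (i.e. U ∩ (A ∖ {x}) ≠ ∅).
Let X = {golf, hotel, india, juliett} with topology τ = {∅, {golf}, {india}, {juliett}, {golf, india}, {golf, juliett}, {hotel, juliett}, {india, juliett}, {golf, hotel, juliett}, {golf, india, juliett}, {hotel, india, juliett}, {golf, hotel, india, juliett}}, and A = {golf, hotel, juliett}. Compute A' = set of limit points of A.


A' = {hotel}

For each x ∈ X, list the open sets U ∈ τ with x ∈ U, then check whether U ∩ (A ∖ {x}) ≠ ∅ for every such U.
  x = golf: open {golf} ∋ x has {golf} ∩ (A ∖ {golf}) = ∅, so x is NOT a limit point.
  x = hotel: opens ∋ x are {hotel, juliett}, {golf, hotel, juliett}, {hotel, india, juliett}, {golf, hotel, india, juliett}; each meets A ∖ {hotel}, so x IS a limit point.
  x = india: open {india} ∋ x has {india} ∩ (A ∖ {india}) = ∅, so x is NOT a limit point.
  x = juliett: open {juliett} ∋ x has {juliett} ∩ (A ∖ {juliett}) = ∅, so x is NOT a limit point.
Collecting: A' = {hotel}.


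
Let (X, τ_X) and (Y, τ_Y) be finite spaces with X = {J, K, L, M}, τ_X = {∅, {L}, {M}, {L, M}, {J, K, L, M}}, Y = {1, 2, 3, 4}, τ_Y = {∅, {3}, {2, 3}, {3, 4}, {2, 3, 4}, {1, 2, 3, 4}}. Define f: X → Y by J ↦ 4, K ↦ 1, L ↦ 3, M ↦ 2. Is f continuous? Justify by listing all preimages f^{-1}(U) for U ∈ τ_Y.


f is NOT continuous.

Compute f^{-1}(U) for each U ∈ τ_Y:
  U = ∅: f^{-1}(U) = ∅ ∈ τ_X ✓.
  U = {3}: f^{-1}(U) = {L} ∈ τ_X ✓.
  U = {2, 3}: f^{-1}(U) = {L, M} ∈ τ_X ✓.
  U = {3, 4}: f^{-1}(U) = {J, L} ∉ τ_X ✗.
  U = {2, 3, 4}: f^{-1}(U) = {J, L, M} ∉ τ_X ✗.
  U = {1, 2, 3, 4}: f^{-1}(U) = {J, K, L, M} ∈ τ_X ✓.
Found U = {3, 4} with f^{-1}(U) = {J, L} not in τ_X. Therefore f is NOT continuous.


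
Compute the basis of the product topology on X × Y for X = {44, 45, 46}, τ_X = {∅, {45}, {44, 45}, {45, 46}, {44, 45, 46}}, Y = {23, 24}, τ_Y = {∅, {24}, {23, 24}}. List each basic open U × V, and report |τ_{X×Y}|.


Basis B = {∅ × ∅, {45} × {24}, {44, 45} × {24}, {45} × {23, 24}, {45, 46} × {24}, {44, 45, 46} × {24}, {44, 45} × {23, 24}, {45, 46} × {23, 24}, {44, 45, 46} × {23, 24}}; |τ_{X×Y}| = 14.

Enumerate products U × V with U ∈ τ_X, V ∈ τ_Y (deduplicated):
  ∅ × ∅ = {} (∅)
  {45} × {24} = {(45,24)}
  {44, 45} × {24} = {(44,24), (45,24)}
  {45} × {23, 24} = {(45,23), (45,24)}
  {45, 46} × {24} = {(45,24), (46,24)}
  {44, 45, 46} × {24} = {(44,24), (45,24), (46,24)}
  {44, 45} × {23, 24} = {(44,23), (44,24), (45,23), (45,24)}
  {45, 46} × {23, 24} = {(45,23), (45,24), (46,23), (46,24)}
  {44, 45, 46} × {23, 24} = {(44,23), (44,24), (45,23), (45,24), (46,23), (46,24)}
These 9 distinct sets form the basis B.
Close under arbitrary unions to get τ_{X×Y}; counting gives |τ_{X×Y}| = 14.


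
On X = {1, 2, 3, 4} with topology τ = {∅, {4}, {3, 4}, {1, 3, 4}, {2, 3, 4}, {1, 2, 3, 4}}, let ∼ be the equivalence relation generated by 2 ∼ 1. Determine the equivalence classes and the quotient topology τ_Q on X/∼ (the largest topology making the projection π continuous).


X/∼ = {[1=2], [3], [4]}; |τ_Q| = 4.

Equivalence classes: [1=2], [3], [4].
Quotient map π: X → X/∼ sends 1 ↦ [1=2], 2 ↦ [1=2], 3 ↦ [3], 4 ↦ [4].
For each subset V ⊆ X/∼, compute π^{-1}(V) ⊆ X and check whether π^{-1}(V) ∈ τ. V is open in τ_Q iff π^{-1}(V) ∈ τ.
  V = {}: π^{-1}(V) = ∅ ∈ τ ✓.
  V = {[1=2]}: π^{-1}(V) = {1, 2} ∉ τ ✗.
  V = {[3]}: π^{-1}(V) = {3} ∉ τ ✗.
  V = {[1=2], [3]}: π^{-1}(V) = {1, 2, 3} ∉ τ ✗.
  V = {[4]}: π^{-1}(V) = {4} ∈ τ ✓.
  V = {[1=2], [4]}: π^{-1}(V) = {1, 2, 4} ∉ τ ✗.
  V = {[3], [4]}: π^{-1}(V) = {3, 4} ∈ τ ✓.
  V = {[1=2], [3], [4]}: π^{-1}(V) = {1, 2, 3, 4} ∈ τ ✓.
Open sets in the quotient: τ_Q = {{}, {[4]}, {[3], [4]}, {[1=2], [3], [4]}} (4 elements).


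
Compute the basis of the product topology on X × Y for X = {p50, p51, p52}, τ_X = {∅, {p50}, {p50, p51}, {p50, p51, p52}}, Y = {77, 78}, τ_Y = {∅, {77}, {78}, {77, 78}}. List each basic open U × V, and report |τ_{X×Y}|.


Basis B = {∅ × ∅, {p50} × {77}, {p50} × {78}, {p50} × {77, 78}, {p50, p51} × {77}, {p50, p51} × {78}, {p50, p51, p52} × {77}, {p50, p51, p52} × {78}, {p50, p51} × {77, 78}, {p50, p51, p52} × {77, 78}}; |τ_{X×Y}| = 16.

Enumerate products U × V with U ∈ τ_X, V ∈ τ_Y (deduplicated):
  ∅ × ∅ = {} (∅)
  {p50} × {77} = {(p50,77)}
  {p50} × {78} = {(p50,78)}
  {p50} × {77, 78} = {(p50,77), (p50,78)}
  {p50, p51} × {77} = {(p50,77), (p51,77)}
  {p50, p51} × {78} = {(p50,78), (p51,78)}
  {p50, p51, p52} × {77} = {(p50,77), (p51,77), (p52,77)}
  {p50, p51, p52} × {78} = {(p50,78), (p51,78), (p52,78)}
  {p50, p51} × {77, 78} = {(p50,77), (p50,78), (p51,77), (p51,78)}
  {p50, p51, p52} × {77, 78} = {(p50,77), (p50,78), (p51,77), (p51,78), (p52,77), (p52,78)}
These 10 distinct sets form the basis B.
Close under arbitrary unions to get τ_{X×Y}; counting gives |τ_{X×Y}| = 16.


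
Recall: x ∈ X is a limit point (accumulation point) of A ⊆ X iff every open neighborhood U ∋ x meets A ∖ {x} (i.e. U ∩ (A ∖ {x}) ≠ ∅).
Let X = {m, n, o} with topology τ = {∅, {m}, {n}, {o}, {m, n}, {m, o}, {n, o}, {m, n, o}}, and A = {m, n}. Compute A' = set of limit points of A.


A' = ∅

For each x ∈ X, list the open sets U ∈ τ with x ∈ U, then check whether U ∩ (A ∖ {x}) ≠ ∅ for every such U.
  x = m: open {m} ∋ x has {m} ∩ (A ∖ {m}) = ∅, so x is NOT a limit point.
  x = n: open {n} ∋ x has {n} ∩ (A ∖ {n}) = ∅, so x is NOT a limit point.
  x = o: open {o} ∋ x has {o} ∩ (A ∖ {o}) = ∅, so x is NOT a limit point.
Collecting: A' = ∅.


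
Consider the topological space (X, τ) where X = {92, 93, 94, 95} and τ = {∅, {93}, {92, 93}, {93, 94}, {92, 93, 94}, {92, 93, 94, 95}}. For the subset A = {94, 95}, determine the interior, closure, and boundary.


int(A) = ∅, cl(A) = {94, 95}, ∂A = {94, 95}.

Closed sets in (X, τ) are complements of opens:
  closed(X, τ) = {∅, {95}, {92, 95}, {94, 95}, {92, 94, 95}, {92, 93, 94, 95}}.
int(A) = ⋃ {U ∈ τ : U ⊆ A}. Opens contained in A: ∅.
Taking the union of these: int(A) = ∅.
cl(A) = ⋂ {C closed : A ⊆ C}. Closed sets containing A: {94, 95}, {92, 94, 95}, {92, 93, 94, 95}.
Intersecting these: cl(A) = {94, 95}.
∂A = cl(A) ∖ int(A) = {94, 95} ∖ ∅ = {94, 95}.


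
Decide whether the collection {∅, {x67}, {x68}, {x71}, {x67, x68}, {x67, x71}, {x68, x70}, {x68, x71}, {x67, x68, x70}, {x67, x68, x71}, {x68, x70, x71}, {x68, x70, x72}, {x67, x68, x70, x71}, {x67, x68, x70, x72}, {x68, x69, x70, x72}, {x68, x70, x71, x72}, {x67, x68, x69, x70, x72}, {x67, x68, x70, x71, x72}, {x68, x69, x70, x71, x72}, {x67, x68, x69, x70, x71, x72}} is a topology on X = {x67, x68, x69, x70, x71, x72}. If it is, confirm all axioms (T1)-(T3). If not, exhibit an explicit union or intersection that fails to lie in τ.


τ IS a topology on X.

Axiom (T1): ∅ ∈ τ? Yes; X ∈ τ? Yes.
Axiom (T2/T3): check pairwise unions and intersections of members of τ.
All pairwise intersections and unions checked — each lies in τ. Therefore τ satisfies (T1), (T2), (T3): it IS a topology on X.


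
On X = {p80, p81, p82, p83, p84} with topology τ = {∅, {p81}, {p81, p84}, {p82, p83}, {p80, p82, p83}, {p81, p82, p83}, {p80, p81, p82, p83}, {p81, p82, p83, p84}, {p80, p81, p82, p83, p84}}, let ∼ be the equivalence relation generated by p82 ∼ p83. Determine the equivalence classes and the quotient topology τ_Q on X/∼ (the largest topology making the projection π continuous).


X/∼ = {[p80], [p81], [p82=p83], [p84]}; |τ_Q| = 9.

Equivalence classes: [p80], [p81], [p82=p83], [p84].
Quotient map π: X → X/∼ sends p80 ↦ [p80], p81 ↦ [p81], p82 ↦ [p82=p83], p83 ↦ [p82=p83], p84 ↦ [p84].
For each subset V ⊆ X/∼, compute π^{-1}(V) ⊆ X and check whether π^{-1}(V) ∈ τ. V is open in τ_Q iff π^{-1}(V) ∈ τ.
  V = {}: π^{-1}(V) = ∅ ∈ τ ✓.
  V = {[p80]}: π^{-1}(V) = {p80} ∉ τ ✗.
  V = {[p81]}: π^{-1}(V) = {p81} ∈ τ ✓.
  V = {[p80], [p81]}: π^{-1}(V) = {p80, p81} ∉ τ ✗.
  V = {[p82=p83]}: π^{-1}(V) = {p82, p83} ∈ τ ✓.
  V = {[p80], [p82=p83]}: π^{-1}(V) = {p80, p82, p83} ∈ τ ✓.
  V = {[p81], [p82=p83]}: π^{-1}(V) = {p81, p82, p83} ∈ τ ✓.
  V = {[p80], [p81], [p82=p83]}: π^{-1}(V) = {p80, p81, p82, p83} ∈ τ ✓.
  V = {[p84]}: π^{-1}(V) = {p84} ∉ τ ✗.
  V = {[p80], [p84]}: π^{-1}(V) = {p80, p84} ∉ τ ✗.
  V = {[p81], [p84]}: π^{-1}(V) = {p81, p84} ∈ τ ✓.
  V = {[p80], [p81], [p84]}: π^{-1}(V) = {p80, p81, p84} ∉ τ ✗.
  V = {[p82=p83], [p84]}: π^{-1}(V) = {p82, p83, p84} ∉ τ ✗.
  V = {[p80], [p82=p83], [p84]}: π^{-1}(V) = {p80, p82, p83, p84} ∉ τ ✗.
  V = {[p81], [p82=p83], [p84]}: π^{-1}(V) = {p81, p82, p83, p84} ∈ τ ✓.
  V = {[p80], [p81], [p82=p83], [p84]}: π^{-1}(V) = {p80, p81, p82, p83, p84} ∈ τ ✓.
Open sets in the quotient: τ_Q = {{}, {[p81]}, {[p82=p83]}, {[p80], [p82=p83]}, {[p81], [p82=p83]}, {[p80], [p81], [p82=p83]}, {[p81], [p84]}, {[p81], [p82=p83], [p84]}, {[p80], [p81], [p82=p83], [p84]}} (9 elements).


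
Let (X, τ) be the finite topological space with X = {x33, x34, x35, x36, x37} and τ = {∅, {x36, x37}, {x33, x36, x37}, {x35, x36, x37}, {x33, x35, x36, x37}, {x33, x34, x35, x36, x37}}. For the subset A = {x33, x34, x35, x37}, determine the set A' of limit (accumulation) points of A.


A' = {x33, x34, x35, x36}

For each x ∈ X, list the open sets U ∈ τ with x ∈ U, then check whether U ∩ (A ∖ {x}) ≠ ∅ for every such U.
  x = x33: opens ∋ x are {x33, x36, x37}, {x33, x35, x36, x37}, {x33, x34, x35, x36, x37}; each meets A ∖ {x33}, so x IS a limit point.
  x = x34: opens ∋ x are {x33, x34, x35, x36, x37}; each meets A ∖ {x34}, so x IS a limit point.
  x = x35: opens ∋ x are {x35, x36, x37}, {x33, x35, x36, x37}, {x33, x34, x35, x36, x37}; each meets A ∖ {x35}, so x IS a limit point.
  x = x36: opens ∋ x are {x36, x37}, {x33, x36, x37}, {x35, x36, x37}, {x33, x35, x36, x37}, {x33, x34, x35, x36, x37}; each meets A ∖ {x36}, so x IS a limit point.
  x = x37: open {x36, x37} ∋ x has {x36, x37} ∩ (A ∖ {x37}) = ∅, so x is NOT a limit point.
Collecting: A' = {x33, x34, x35, x36}.


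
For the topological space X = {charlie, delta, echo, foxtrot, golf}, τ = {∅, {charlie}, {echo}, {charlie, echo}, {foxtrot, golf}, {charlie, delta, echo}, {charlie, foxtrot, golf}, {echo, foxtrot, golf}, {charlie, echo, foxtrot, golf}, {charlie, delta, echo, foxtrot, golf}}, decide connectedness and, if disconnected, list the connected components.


(X, τ) is disconnected; components = [{foxtrot, golf}, {charlie, delta, echo}].

Find clopen sets (U ∈ τ with X ∖ U ∈ τ):
  U = ∅, X ∖ U = {charlie, delta, echo, foxtrot, golf} — both open, so U is clopen.
  U = {foxtrot, golf}, X ∖ U = {charlie, delta, echo} — both open, so U is clopen.
  U = {charlie, delta, echo}, X ∖ U = {foxtrot, golf} — both open, so U is clopen.
  U = {charlie, delta, echo, foxtrot, golf}, X ∖ U = ∅ — both open, so U is clopen.
Nontrivial clopen(s) exist: e.g. {charlie, delta, echo}. So (X, τ) is disconnected.
Compute connected components by grouping points that agree on all clopens:
  component: {foxtrot, golf}
  component: {charlie, delta, echo}


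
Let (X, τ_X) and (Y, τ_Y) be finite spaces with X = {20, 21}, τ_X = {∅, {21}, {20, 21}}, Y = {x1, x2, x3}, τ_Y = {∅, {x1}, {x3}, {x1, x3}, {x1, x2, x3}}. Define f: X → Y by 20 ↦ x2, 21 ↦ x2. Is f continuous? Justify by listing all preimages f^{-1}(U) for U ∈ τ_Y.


f IS continuous.

Compute f^{-1}(U) for each U ∈ τ_Y:
  U = ∅: f^{-1}(U) = ∅ ∈ τ_X ✓.
  U = {x1}: f^{-1}(U) = ∅ ∈ τ_X ✓.
  U = {x3}: f^{-1}(U) = ∅ ∈ τ_X ✓.
  U = {x1, x3}: f^{-1}(U) = ∅ ∈ τ_X ✓.
  U = {x1, x2, x3}: f^{-1}(U) = {20, 21} ∈ τ_X ✓.
Every preimage lies in τ_X, so f IS continuous.


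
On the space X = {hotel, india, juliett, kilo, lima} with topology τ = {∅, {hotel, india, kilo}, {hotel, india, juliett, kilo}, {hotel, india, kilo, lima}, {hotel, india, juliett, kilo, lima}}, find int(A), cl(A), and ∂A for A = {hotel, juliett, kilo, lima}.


int(A) = ∅, cl(A) = {hotel, india, juliett, kilo, lima}, ∂A = {hotel, india, juliett, kilo, lima}.

Closed sets in (X, τ) are complements of opens:
  closed(X, τ) = {∅, {juliett}, {lima}, {juliett, lima}, {hotel, india, juliett, kilo, lima}}.
int(A) = ⋃ {U ∈ τ : U ⊆ A}. Opens contained in A: ∅.
Taking the union of these: int(A) = ∅.
cl(A) = ⋂ {C closed : A ⊆ C}. Closed sets containing A: {hotel, india, juliett, kilo, lima}.
Intersecting these: cl(A) = {hotel, india, juliett, kilo, lima}.
∂A = cl(A) ∖ int(A) = {hotel, india, juliett, kilo, lima} ∖ ∅ = {hotel, india, juliett, kilo, lima}.


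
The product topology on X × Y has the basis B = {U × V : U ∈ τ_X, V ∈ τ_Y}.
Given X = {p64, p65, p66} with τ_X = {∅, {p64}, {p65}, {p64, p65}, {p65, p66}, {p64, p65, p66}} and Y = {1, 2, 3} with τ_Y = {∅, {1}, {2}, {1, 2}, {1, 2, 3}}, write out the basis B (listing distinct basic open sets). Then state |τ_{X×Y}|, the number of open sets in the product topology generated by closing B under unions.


Basis B = {∅ × ∅, {p64} × {1}, {p64} × {2}, {p65} × {1}, {p65} × {2}, {p64} × {1, 2}, {p64, p65} × {1}, {p64, p65} × {2}, {p65} × {1, 2}, {p65, p66} × {1}, {p65, p66} × {2}, {p64} × {1, 2, 3}, {p64, p65, p66} × {1}, {p64, p65, p66} × {2}, {p65} × {1, 2, 3}, {p64, p65} × {1, 2}, {p65, p66} × {1, 2}, {p64, p65} × {1, 2, 3}, {p64, p65, p66} × {1, 2}, {p65, p66} × {1, 2, 3}, {p64, p65, p66} × {1, 2, 3}}; |τ_{X×Y}| = 70.

Enumerate products U × V with U ∈ τ_X, V ∈ τ_Y (deduplicated):
  ∅ × ∅ = {} (∅)
  {p64} × {1} = {(p64,1)}
  {p64} × {2} = {(p64,2)}
  {p65} × {1} = {(p65,1)}
  {p65} × {2} = {(p65,2)}
  {p64} × {1, 2} = {(p64,1), (p64,2)}
  {p64, p65} × {1} = {(p64,1), (p65,1)}
  {p64, p65} × {2} = {(p64,2), (p65,2)}
  {p65} × {1, 2} = {(p65,1), (p65,2)}
  {p65, p66} × {1} = {(p65,1), (p66,1)}
  {p65, p66} × {2} = {(p65,2), (p66,2)}
  {p64} × {1, 2, 3} = {(p64,1), (p64,2), (p64,3)}
  {p64, p65, p66} × {1} = {(p64,1), (p65,1), (p66,1)}
  {p64, p65, p66} × {2} = {(p64,2), (p65,2), (p66,2)}
  {p65} × {1, 2, 3} = {(p65,1), (p65,2), (p65,3)}
  {p64, p65} × {1, 2} = {(p64,1), (p64,2), (p65,1), (p65,2)}
  {p65, p66} × {1, 2} = {(p65,1), (p65,2), (p66,1), (p66,2)}
  {p64, p65} × {1, 2, 3} = {(p64,1), (p64,2), (p64,3), (p65,1), (p65,2), (p65,3)}
  {p64, p65, p66} × {1, 2} = {(p64,1), (p64,2), (p65,1), (p65,2), (p66,1), (p66,2)}
  {p65, p66} × {1, 2, 3} = {(p65,1), (p65,2), (p65,3), (p66,1), (p66,2), (p66,3)}
  {p64, p65, p66} × {1, 2, 3} = {(p64,1), (p64,2), (p64,3), (p65,1), (p65,2), (p65,3), (p66,1), (p66,2), (p66,3)}
These 21 distinct sets form the basis B.
Close under arbitrary unions to get τ_{X×Y}; counting gives |τ_{X×Y}| = 70.


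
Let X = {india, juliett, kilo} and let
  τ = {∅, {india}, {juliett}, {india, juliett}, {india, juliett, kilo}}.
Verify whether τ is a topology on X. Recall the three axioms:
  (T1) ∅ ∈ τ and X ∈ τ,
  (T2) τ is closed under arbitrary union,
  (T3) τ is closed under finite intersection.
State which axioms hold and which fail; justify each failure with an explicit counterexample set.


τ IS a topology on X.

Axiom (T1): ∅ ∈ τ? Yes; X ∈ τ? Yes.
Axiom (T2/T3): check pairwise unions and intersections of members of τ.
All pairwise intersections and unions checked — each lies in τ. Therefore τ satisfies (T1), (T2), (T3): it IS a topology on X.


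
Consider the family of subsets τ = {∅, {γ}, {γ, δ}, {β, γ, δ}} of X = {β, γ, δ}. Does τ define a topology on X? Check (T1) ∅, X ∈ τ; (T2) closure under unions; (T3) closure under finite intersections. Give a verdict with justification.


τ IS a topology on X.

Axiom (T1): ∅ ∈ τ? Yes; X ∈ τ? Yes.
Axiom (T2/T3): check pairwise unions and intersections of members of τ.
All pairwise intersections and unions checked — each lies in τ. Therefore τ satisfies (T1), (T2), (T3): it IS a topology on X.


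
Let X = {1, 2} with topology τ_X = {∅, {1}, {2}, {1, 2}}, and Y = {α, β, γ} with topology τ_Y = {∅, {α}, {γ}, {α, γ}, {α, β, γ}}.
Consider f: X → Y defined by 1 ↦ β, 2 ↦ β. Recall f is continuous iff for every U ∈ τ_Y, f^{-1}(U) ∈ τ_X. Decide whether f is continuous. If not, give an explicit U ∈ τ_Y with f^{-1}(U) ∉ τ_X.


f IS continuous.

Compute f^{-1}(U) for each U ∈ τ_Y:
  U = ∅: f^{-1}(U) = ∅ ∈ τ_X ✓.
  U = {α}: f^{-1}(U) = ∅ ∈ τ_X ✓.
  U = {γ}: f^{-1}(U) = ∅ ∈ τ_X ✓.
  U = {α, γ}: f^{-1}(U) = ∅ ∈ τ_X ✓.
  U = {α, β, γ}: f^{-1}(U) = {1, 2} ∈ τ_X ✓.
Every preimage lies in τ_X, so f IS continuous.


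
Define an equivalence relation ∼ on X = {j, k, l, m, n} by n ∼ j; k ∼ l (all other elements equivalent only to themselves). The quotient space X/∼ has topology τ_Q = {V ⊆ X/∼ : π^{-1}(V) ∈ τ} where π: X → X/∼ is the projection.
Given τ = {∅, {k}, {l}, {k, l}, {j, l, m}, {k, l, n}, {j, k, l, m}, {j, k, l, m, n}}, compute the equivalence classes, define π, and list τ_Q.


X/∼ = {[j=n], [k=l], [m]}; |τ_Q| = 3.

Equivalence classes: [j=n], [k=l], [m].
Quotient map π: X → X/∼ sends j ↦ [j=n], k ↦ [k=l], l ↦ [k=l], m ↦ [m], n ↦ [j=n].
For each subset V ⊆ X/∼, compute π^{-1}(V) ⊆ X and check whether π^{-1}(V) ∈ τ. V is open in τ_Q iff π^{-1}(V) ∈ τ.
  V = {}: π^{-1}(V) = ∅ ∈ τ ✓.
  V = {[j=n]}: π^{-1}(V) = {j, n} ∉ τ ✗.
  V = {[k=l]}: π^{-1}(V) = {k, l} ∈ τ ✓.
  V = {[j=n], [k=l]}: π^{-1}(V) = {j, k, l, n} ∉ τ ✗.
  V = {[m]}: π^{-1}(V) = {m} ∉ τ ✗.
  V = {[j=n], [m]}: π^{-1}(V) = {j, m, n} ∉ τ ✗.
  V = {[k=l], [m]}: π^{-1}(V) = {k, l, m} ∉ τ ✗.
  V = {[j=n], [k=l], [m]}: π^{-1}(V) = {j, k, l, m, n} ∈ τ ✓.
Open sets in the quotient: τ_Q = {{}, {[k=l]}, {[j=n], [k=l], [m]}} (3 elements).


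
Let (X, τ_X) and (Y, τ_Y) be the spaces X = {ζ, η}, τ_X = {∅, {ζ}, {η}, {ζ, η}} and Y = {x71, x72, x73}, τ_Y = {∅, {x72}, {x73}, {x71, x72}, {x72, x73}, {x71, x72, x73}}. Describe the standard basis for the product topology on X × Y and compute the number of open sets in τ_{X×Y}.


Basis B = {∅ × ∅, {ζ} × {x72}, {ζ} × {x73}, {η} × {x72}, {η} × {x73}, {ζ} × {x71, x72}, {ζ} × {x72, x73}, {ζ, η} × {x72}, {ζ, η} × {x73}, {η} × {x71, x72}, {η} × {x72, x73}, {ζ} × {x71, x72, x73}, {η} × {x71, x72, x73}, {ζ, η} × {x71, x72}, {ζ, η} × {x72, x73}, {ζ, η} × {x71, x72, x73}}; |τ_{X×Y}| = 36.

Enumerate products U × V with U ∈ τ_X, V ∈ τ_Y (deduplicated):
  ∅ × ∅ = {} (∅)
  {ζ} × {x72} = {(ζ,x72)}
  {ζ} × {x73} = {(ζ,x73)}
  {η} × {x72} = {(η,x72)}
  {η} × {x73} = {(η,x73)}
  {ζ} × {x71, x72} = {(ζ,x71), (ζ,x72)}
  {ζ} × {x72, x73} = {(ζ,x72), (ζ,x73)}
  {ζ, η} × {x72} = {(ζ,x72), (η,x72)}
  {ζ, η} × {x73} = {(ζ,x73), (η,x73)}
  {η} × {x71, x72} = {(η,x71), (η,x72)}
  {η} × {x72, x73} = {(η,x72), (η,x73)}
  {ζ} × {x71, x72, x73} = {(ζ,x71), (ζ,x72), (ζ,x73)}
  {η} × {x71, x72, x73} = {(η,x71), (η,x72), (η,x73)}
  {ζ, η} × {x71, x72} = {(ζ,x71), (ζ,x72), (η,x71), (η,x72)}
  {ζ, η} × {x72, x73} = {(ζ,x72), (ζ,x73), (η,x72), (η,x73)}
  {ζ, η} × {x71, x72, x73} = {(ζ,x71), (ζ,x72), (ζ,x73), (η,x71), (η,x72), (η,x73)}
These 16 distinct sets form the basis B.
Close under arbitrary unions to get τ_{X×Y}; counting gives |τ_{X×Y}| = 36.


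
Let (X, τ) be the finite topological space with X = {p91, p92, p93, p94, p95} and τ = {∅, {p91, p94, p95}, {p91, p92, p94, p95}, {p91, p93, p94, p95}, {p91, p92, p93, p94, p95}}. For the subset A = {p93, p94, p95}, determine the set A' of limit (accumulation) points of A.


A' = {p91, p92, p93, p94, p95}

For each x ∈ X, list the open sets U ∈ τ with x ∈ U, then check whether U ∩ (A ∖ {x}) ≠ ∅ for every such U.
  x = p91: opens ∋ x are {p91, p94, p95}, {p91, p92, p94, p95}, {p91, p93, p94, p95}, {p91, p92, p93, p94, p95}; each meets A ∖ {p91}, so x IS a limit point.
  x = p92: opens ∋ x are {p91, p92, p94, p95}, {p91, p92, p93, p94, p95}; each meets A ∖ {p92}, so x IS a limit point.
  x = p93: opens ∋ x are {p91, p93, p94, p95}, {p91, p92, p93, p94, p95}; each meets A ∖ {p93}, so x IS a limit point.
  x = p94: opens ∋ x are {p91, p94, p95}, {p91, p92, p94, p95}, {p91, p93, p94, p95}, {p91, p92, p93, p94, p95}; each meets A ∖ {p94}, so x IS a limit point.
  x = p95: opens ∋ x are {p91, p94, p95}, {p91, p92, p94, p95}, {p91, p93, p94, p95}, {p91, p92, p93, p94, p95}; each meets A ∖ {p95}, so x IS a limit point.
Collecting: A' = {p91, p92, p93, p94, p95}.


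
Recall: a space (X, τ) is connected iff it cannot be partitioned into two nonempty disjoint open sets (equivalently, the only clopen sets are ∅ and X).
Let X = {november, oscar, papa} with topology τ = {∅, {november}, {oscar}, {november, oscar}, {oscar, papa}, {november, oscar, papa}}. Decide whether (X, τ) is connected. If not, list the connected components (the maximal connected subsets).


(X, τ) is disconnected; components = [{november}, {oscar, papa}].

Find clopen sets (U ∈ τ with X ∖ U ∈ τ):
  U = ∅, X ∖ U = {november, oscar, papa} — both open, so U is clopen.
  U = {november}, X ∖ U = {oscar, papa} — both open, so U is clopen.
  U = {oscar, papa}, X ∖ U = {november} — both open, so U is clopen.
  U = {november, oscar, papa}, X ∖ U = ∅ — both open, so U is clopen.
Nontrivial clopen(s) exist: e.g. {oscar, papa}. So (X, τ) is disconnected.
Compute connected components by grouping points that agree on all clopens:
  component: {november}
  component: {oscar, papa}


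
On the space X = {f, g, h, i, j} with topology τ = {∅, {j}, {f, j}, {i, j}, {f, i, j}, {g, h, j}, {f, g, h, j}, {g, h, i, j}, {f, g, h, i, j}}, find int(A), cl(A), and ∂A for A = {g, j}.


int(A) = {j}, cl(A) = {f, g, h, i, j}, ∂A = {f, g, h, i}.

Closed sets in (X, τ) are complements of opens:
  closed(X, τ) = {∅, {f}, {i}, {f, i}, {g, h}, {f, g, h}, {g, h, i}, {f, g, h, i}, {f, g, h, i, j}}.
int(A) = ⋃ {U ∈ τ : U ⊆ A}. Opens contained in A: ∅, {j}.
Taking the union of these: int(A) = {j}.
cl(A) = ⋂ {C closed : A ⊆ C}. Closed sets containing A: {f, g, h, i, j}.
Intersecting these: cl(A) = {f, g, h, i, j}.
∂A = cl(A) ∖ int(A) = {f, g, h, i, j} ∖ {j} = {f, g, h, i}.


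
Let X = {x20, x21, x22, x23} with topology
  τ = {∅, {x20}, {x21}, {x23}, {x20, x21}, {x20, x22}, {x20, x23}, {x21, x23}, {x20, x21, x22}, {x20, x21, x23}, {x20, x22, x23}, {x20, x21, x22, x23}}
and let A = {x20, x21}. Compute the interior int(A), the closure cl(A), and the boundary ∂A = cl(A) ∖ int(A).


int(A) = {x20, x21}, cl(A) = {x20, x21, x22}, ∂A = {x22}.

Closed sets in (X, τ) are complements of opens:
  closed(X, τ) = {∅, {x21}, {x22}, {x23}, {x20, x22}, {x21, x22}, {x21, x23}, {x22, x23}, {x20, x21, x22}, {x20, x22, x23}, {x21, x22, x23}, {x20, x21, x22, x23}}.
int(A) = ⋃ {U ∈ τ : U ⊆ A}. Opens contained in A: ∅, {x20}, {x21}, {x20, x21}.
Taking the union of these: int(A) = {x20, x21}.
cl(A) = ⋂ {C closed : A ⊆ C}. Closed sets containing A: {x20, x21, x22}, {x20, x21, x22, x23}.
Intersecting these: cl(A) = {x20, x21, x22}.
∂A = cl(A) ∖ int(A) = {x20, x21, x22} ∖ {x20, x21} = {x22}.


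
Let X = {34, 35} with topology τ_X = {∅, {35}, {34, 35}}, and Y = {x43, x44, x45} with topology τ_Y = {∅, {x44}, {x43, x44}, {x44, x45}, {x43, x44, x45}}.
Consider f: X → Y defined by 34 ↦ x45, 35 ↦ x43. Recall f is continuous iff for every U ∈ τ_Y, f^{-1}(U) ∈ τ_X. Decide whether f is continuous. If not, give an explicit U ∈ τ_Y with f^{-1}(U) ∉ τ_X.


f is NOT continuous.

Compute f^{-1}(U) for each U ∈ τ_Y:
  U = ∅: f^{-1}(U) = ∅ ∈ τ_X ✓.
  U = {x44}: f^{-1}(U) = ∅ ∈ τ_X ✓.
  U = {x43, x44}: f^{-1}(U) = {35} ∈ τ_X ✓.
  U = {x44, x45}: f^{-1}(U) = {34} ∉ τ_X ✗.
  U = {x43, x44, x45}: f^{-1}(U) = {34, 35} ∈ τ_X ✓.
Found U = {x44, x45} with f^{-1}(U) = {34} not in τ_X. Therefore f is NOT continuous.


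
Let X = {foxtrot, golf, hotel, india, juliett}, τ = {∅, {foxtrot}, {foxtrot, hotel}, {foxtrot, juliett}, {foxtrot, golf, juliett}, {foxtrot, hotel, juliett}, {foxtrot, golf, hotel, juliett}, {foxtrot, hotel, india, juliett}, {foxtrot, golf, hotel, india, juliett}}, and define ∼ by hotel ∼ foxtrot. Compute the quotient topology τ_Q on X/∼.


X/∼ = {[foxtrot=hotel], [golf], [india], [juliett]}; |τ_Q| = 6.

Equivalence classes: [foxtrot=hotel], [golf], [india], [juliett].
Quotient map π: X → X/∼ sends foxtrot ↦ [foxtrot=hotel], golf ↦ [golf], hotel ↦ [foxtrot=hotel], india ↦ [india], juliett ↦ [juliett].
For each subset V ⊆ X/∼, compute π^{-1}(V) ⊆ X and check whether π^{-1}(V) ∈ τ. V is open in τ_Q iff π^{-1}(V) ∈ τ.
  V = {}: π^{-1}(V) = ∅ ∈ τ ✓.
  V = {[foxtrot=hotel]}: π^{-1}(V) = {foxtrot, hotel} ∈ τ ✓.
  V = {[golf]}: π^{-1}(V) = {golf} ∉ τ ✗.
  V = {[foxtrot=hotel], [golf]}: π^{-1}(V) = {foxtrot, golf, hotel} ∉ τ ✗.
  V = {[india]}: π^{-1}(V) = {india} ∉ τ ✗.
  V = {[foxtrot=hotel], [india]}: π^{-1}(V) = {foxtrot, hotel, india} ∉ τ ✗.
  V = {[golf], [india]}: π^{-1}(V) = {golf, india} ∉ τ ✗.
  V = {[foxtrot=hotel], [golf], [india]}: π^{-1}(V) = {foxtrot, golf, hotel, india} ∉ τ ✗.
  V = {[juliett]}: π^{-1}(V) = {juliett} ∉ τ ✗.
  V = {[foxtrot=hotel], [juliett]}: π^{-1}(V) = {foxtrot, hotel, juliett} ∈ τ ✓.
  V = {[golf], [juliett]}: π^{-1}(V) = {golf, juliett} ∉ τ ✗.
  V = {[foxtrot=hotel], [golf], [juliett]}: π^{-1}(V) = {foxtrot, golf, hotel, juliett} ∈ τ ✓.
  V = {[india], [juliett]}: π^{-1}(V) = {india, juliett} ∉ τ ✗.
  V = {[foxtrot=hotel], [india], [juliett]}: π^{-1}(V) = {foxtrot, hotel, india, juliett} ∈ τ ✓.
  V = {[golf], [india], [juliett]}: π^{-1}(V) = {golf, india, juliett} ∉ τ ✗.
  V = {[foxtrot=hotel], [golf], [india], [juliett]}: π^{-1}(V) = {foxtrot, golf, hotel, india, juliett} ∈ τ ✓.
Open sets in the quotient: τ_Q = {{}, {[foxtrot=hotel]}, {[foxtrot=hotel], [juliett]}, {[foxtrot=hotel], [golf], [juliett]}, {[foxtrot=hotel], [india], [juliett]}, {[foxtrot=hotel], [golf], [india], [juliett]}} (6 elements).


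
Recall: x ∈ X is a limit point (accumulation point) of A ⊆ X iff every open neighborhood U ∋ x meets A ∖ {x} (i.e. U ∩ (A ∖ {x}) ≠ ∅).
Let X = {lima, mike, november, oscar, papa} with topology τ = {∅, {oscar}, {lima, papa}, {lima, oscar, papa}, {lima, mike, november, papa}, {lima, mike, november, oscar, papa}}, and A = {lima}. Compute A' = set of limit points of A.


A' = {mike, november, papa}

For each x ∈ X, list the open sets U ∈ τ with x ∈ U, then check whether U ∩ (A ∖ {x}) ≠ ∅ for every such U.
  x = lima: open {lima, papa} ∋ x has {lima, papa} ∩ (A ∖ {lima}) = ∅, so x is NOT a limit point.
  x = mike: opens ∋ x are {lima, mike, november, papa}, {lima, mike, november, oscar, papa}; each meets A ∖ {mike}, so x IS a limit point.
  x = november: opens ∋ x are {lima, mike, november, papa}, {lima, mike, november, oscar, papa}; each meets A ∖ {november}, so x IS a limit point.
  x = oscar: open {oscar} ∋ x has {oscar} ∩ (A ∖ {oscar}) = ∅, so x is NOT a limit point.
  x = papa: opens ∋ x are {lima, papa}, {lima, oscar, papa}, {lima, mike, november, papa}, {lima, mike, november, oscar, papa}; each meets A ∖ {papa}, so x IS a limit point.
Collecting: A' = {mike, november, papa}.


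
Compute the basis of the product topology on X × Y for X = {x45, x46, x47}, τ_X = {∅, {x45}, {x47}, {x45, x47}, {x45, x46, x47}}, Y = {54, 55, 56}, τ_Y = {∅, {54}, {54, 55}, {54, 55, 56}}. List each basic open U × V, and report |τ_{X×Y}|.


Basis B = {∅ × ∅, {x45} × {54}, {x47} × {54}, {x45} × {54, 55}, {x45, x47} × {54}, {x47} × {54, 55}, {x45} × {54, 55, 56}, {x45, x46, x47} × {54}, {x47} × {54, 55, 56}, {x45, x47} × {54, 55}, {x45, x47} × {54, 55, 56}, {x45, x46, x47} × {54, 55}, {x45, x46, x47} × {54, 55, 56}}; |τ_{X×Y}| = 30.

Enumerate products U × V with U ∈ τ_X, V ∈ τ_Y (deduplicated):
  ∅ × ∅ = {} (∅)
  {x45} × {54} = {(x45,54)}
  {x47} × {54} = {(x47,54)}
  {x45} × {54, 55} = {(x45,54), (x45,55)}
  {x45, x47} × {54} = {(x45,54), (x47,54)}
  {x47} × {54, 55} = {(x47,54), (x47,55)}
  {x45} × {54, 55, 56} = {(x45,54), (x45,55), (x45,56)}
  {x45, x46, x47} × {54} = {(x45,54), (x46,54), (x47,54)}
  {x47} × {54, 55, 56} = {(x47,54), (x47,55), (x47,56)}
  {x45, x47} × {54, 55} = {(x45,54), (x45,55), (x47,54), (x47,55)}
  {x45, x47} × {54, 55, 56} = {(x45,54), (x45,55), (x45,56), (x47,54), (x47,55), (x47,56)}
  {x45, x46, x47} × {54, 55} = {(x45,54), (x45,55), (x46,54), (x46,55), (x47,54), (x47,55)}
  {x45, x46, x47} × {54, 55, 56} = {(x45,54), (x45,55), (x45,56), (x46,54), (x46,55), (x46,56), (x47,54), (x47,55), (x47,56)}
These 13 distinct sets form the basis B.
Close under arbitrary unions to get τ_{X×Y}; counting gives |τ_{X×Y}| = 30.


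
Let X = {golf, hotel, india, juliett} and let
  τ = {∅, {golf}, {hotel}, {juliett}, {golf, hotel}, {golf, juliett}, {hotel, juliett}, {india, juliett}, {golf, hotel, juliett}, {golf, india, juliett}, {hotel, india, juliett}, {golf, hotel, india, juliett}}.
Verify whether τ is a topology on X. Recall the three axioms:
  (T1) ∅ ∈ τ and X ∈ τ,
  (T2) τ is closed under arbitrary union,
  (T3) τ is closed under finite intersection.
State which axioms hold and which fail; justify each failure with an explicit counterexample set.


τ IS a topology on X.

Axiom (T1): ∅ ∈ τ? Yes; X ∈ τ? Yes.
Axiom (T2/T3): check pairwise unions and intersections of members of τ.
All pairwise intersections and unions checked — each lies in τ. Therefore τ satisfies (T1), (T2), (T3): it IS a topology on X.


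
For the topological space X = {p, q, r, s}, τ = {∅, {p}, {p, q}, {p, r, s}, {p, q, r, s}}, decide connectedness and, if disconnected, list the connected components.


(X, τ) is connected.

Find clopen sets (U ∈ τ with X ∖ U ∈ τ):
  U = ∅, X ∖ U = {p, q, r, s} — both open, so U is clopen.
  U = {p, q, r, s}, X ∖ U = ∅ — both open, so U is clopen.
Only trivial clopens (∅ and X) exist, so (X, τ) is connected.
Compute connected components by grouping points that agree on all clopens:
  component: {p, q, r, s}


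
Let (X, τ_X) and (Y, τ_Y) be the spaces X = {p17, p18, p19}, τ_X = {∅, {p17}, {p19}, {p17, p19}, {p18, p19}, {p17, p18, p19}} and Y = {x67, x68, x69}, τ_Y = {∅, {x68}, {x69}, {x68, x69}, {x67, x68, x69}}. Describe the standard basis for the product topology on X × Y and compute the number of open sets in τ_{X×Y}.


Basis B = {∅ × ∅, {p17} × {x68}, {p17} × {x69}, {p19} × {x68}, {p19} × {x69}, {p17} × {x68, x69}, {p17, p19} × {x68}, {p17, p19} × {x69}, {p18, p19} × {x68}, {p18, p19} × {x69}, {p19} × {x68, x69}, {p17} × {x67, x68, x69}, {p17, p18, p19} × {x68}, {p17, p18, p19} × {x69}, {p19} × {x67, x68, x69}, {p17, p19} × {x68, x69}, {p18, p19} × {x68, x69}, {p17, p19} × {x67, x68, x69}, {p17, p18, p19} × {x68, x69}, {p18, p19} × {x67, x68, x69}, {p17, p18, p19} × {x67, x68, x69}}; |τ_{X×Y}| = 70.

Enumerate products U × V with U ∈ τ_X, V ∈ τ_Y (deduplicated):
  ∅ × ∅ = {} (∅)
  {p17} × {x68} = {(p17,x68)}
  {p17} × {x69} = {(p17,x69)}
  {p19} × {x68} = {(p19,x68)}
  {p19} × {x69} = {(p19,x69)}
  {p17} × {x68, x69} = {(p17,x68), (p17,x69)}
  {p17, p19} × {x68} = {(p17,x68), (p19,x68)}
  {p17, p19} × {x69} = {(p17,x69), (p19,x69)}
  {p18, p19} × {x68} = {(p18,x68), (p19,x68)}
  {p18, p19} × {x69} = {(p18,x69), (p19,x69)}
  {p19} × {x68, x69} = {(p19,x68), (p19,x69)}
  {p17} × {x67, x68, x69} = {(p17,x67), (p17,x68), (p17,x69)}
  {p17, p18, p19} × {x68} = {(p17,x68), (p18,x68), (p19,x68)}
  {p17, p18, p19} × {x69} = {(p17,x69), (p18,x69), (p19,x69)}
  {p19} × {x67, x68, x69} = {(p19,x67), (p19,x68), (p19,x69)}
  {p17, p19} × {x68, x69} = {(p17,x68), (p17,x69), (p19,x68), (p19,x69)}
  {p18, p19} × {x68, x69} = {(p18,x68), (p18,x69), (p19,x68), (p19,x69)}
  {p17, p19} × {x67, x68, x69} = {(p17,x67), (p17,x68), (p17,x69), (p19,x67), (p19,x68), (p19,x69)}
  {p17, p18, p19} × {x68, x69} = {(p17,x68), (p17,x69), (p18,x68), (p18,x69), (p19,x68), (p19,x69)}
  {p18, p19} × {x67, x68, x69} = {(p18,x67), (p18,x68), (p18,x69), (p19,x67), (p19,x68), (p19,x69)}
  {p17, p18, p19} × {x67, x68, x69} = {(p17,x67), (p17,x68), (p17,x69), (p18,x67), (p18,x68), (p18,x69), (p19,x67), (p19,x68), (p19,x69)}
These 21 distinct sets form the basis B.
Close under arbitrary unions to get τ_{X×Y}; counting gives |τ_{X×Y}| = 70.


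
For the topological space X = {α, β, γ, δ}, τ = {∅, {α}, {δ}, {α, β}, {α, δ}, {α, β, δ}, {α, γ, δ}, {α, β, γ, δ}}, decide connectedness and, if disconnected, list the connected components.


(X, τ) is connected.

Find clopen sets (U ∈ τ with X ∖ U ∈ τ):
  U = ∅, X ∖ U = {α, β, γ, δ} — both open, so U is clopen.
  U = {α, β, γ, δ}, X ∖ U = ∅ — both open, so U is clopen.
Only trivial clopens (∅ and X) exist, so (X, τ) is connected.
Compute connected components by grouping points that agree on all clopens:
  component: {α, β, γ, δ}


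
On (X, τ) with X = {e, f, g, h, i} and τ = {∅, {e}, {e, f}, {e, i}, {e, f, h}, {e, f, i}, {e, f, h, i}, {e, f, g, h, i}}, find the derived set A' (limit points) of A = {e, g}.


A' = {f, g, h, i}

For each x ∈ X, list the open sets U ∈ τ with x ∈ U, then check whether U ∩ (A ∖ {x}) ≠ ∅ for every such U.
  x = e: open {e} ∋ x has {e} ∩ (A ∖ {e}) = ∅, so x is NOT a limit point.
  x = f: opens ∋ x are {e, f}, {e, f, h}, {e, f, i}, {e, f, h, i}, {e, f, g, h, i}; each meets A ∖ {f}, so x IS a limit point.
  x = g: opens ∋ x are {e, f, g, h, i}; each meets A ∖ {g}, so x IS a limit point.
  x = h: opens ∋ x are {e, f, h}, {e, f, h, i}, {e, f, g, h, i}; each meets A ∖ {h}, so x IS a limit point.
  x = i: opens ∋ x are {e, i}, {e, f, i}, {e, f, h, i}, {e, f, g, h, i}; each meets A ∖ {i}, so x IS a limit point.
Collecting: A' = {f, g, h, i}.


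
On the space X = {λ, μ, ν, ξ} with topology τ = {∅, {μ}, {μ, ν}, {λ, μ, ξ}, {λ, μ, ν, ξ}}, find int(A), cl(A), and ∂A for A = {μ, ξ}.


int(A) = {μ}, cl(A) = {λ, μ, ν, ξ}, ∂A = {λ, ν, ξ}.

Closed sets in (X, τ) are complements of opens:
  closed(X, τ) = {∅, {ν}, {λ, ξ}, {λ, ν, ξ}, {λ, μ, ν, ξ}}.
int(A) = ⋃ {U ∈ τ : U ⊆ A}. Opens contained in A: ∅, {μ}.
Taking the union of these: int(A) = {μ}.
cl(A) = ⋂ {C closed : A ⊆ C}. Closed sets containing A: {λ, μ, ν, ξ}.
Intersecting these: cl(A) = {λ, μ, ν, ξ}.
∂A = cl(A) ∖ int(A) = {λ, μ, ν, ξ} ∖ {μ} = {λ, ν, ξ}.


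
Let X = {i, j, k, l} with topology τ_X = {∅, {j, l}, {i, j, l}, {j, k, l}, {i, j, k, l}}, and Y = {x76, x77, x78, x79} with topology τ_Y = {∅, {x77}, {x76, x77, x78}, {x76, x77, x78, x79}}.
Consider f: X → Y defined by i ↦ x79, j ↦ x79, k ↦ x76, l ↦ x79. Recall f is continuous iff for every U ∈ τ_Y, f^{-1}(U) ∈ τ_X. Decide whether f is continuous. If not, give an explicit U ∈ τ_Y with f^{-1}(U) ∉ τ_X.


f is NOT continuous.

Compute f^{-1}(U) for each U ∈ τ_Y:
  U = ∅: f^{-1}(U) = ∅ ∈ τ_X ✓.
  U = {x77}: f^{-1}(U) = ∅ ∈ τ_X ✓.
  U = {x76, x77, x78}: f^{-1}(U) = {k} ∉ τ_X ✗.
  U = {x76, x77, x78, x79}: f^{-1}(U) = {i, j, k, l} ∈ τ_X ✓.
Found U = {x76, x77, x78} with f^{-1}(U) = {k} not in τ_X. Therefore f is NOT continuous.


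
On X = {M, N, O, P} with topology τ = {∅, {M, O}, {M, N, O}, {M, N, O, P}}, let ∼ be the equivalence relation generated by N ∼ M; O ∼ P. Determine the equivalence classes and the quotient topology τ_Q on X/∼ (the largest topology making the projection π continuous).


X/∼ = {[M=N], [O=P]}; |τ_Q| = 2.

Equivalence classes: [M=N], [O=P].
Quotient map π: X → X/∼ sends M ↦ [M=N], N ↦ [M=N], O ↦ [O=P], P ↦ [O=P].
For each subset V ⊆ X/∼, compute π^{-1}(V) ⊆ X and check whether π^{-1}(V) ∈ τ. V is open in τ_Q iff π^{-1}(V) ∈ τ.
  V = {}: π^{-1}(V) = ∅ ∈ τ ✓.
  V = {[M=N]}: π^{-1}(V) = {M, N} ∉ τ ✗.
  V = {[O=P]}: π^{-1}(V) = {O, P} ∉ τ ✗.
  V = {[M=N], [O=P]}: π^{-1}(V) = {M, N, O, P} ∈ τ ✓.
Open sets in the quotient: τ_Q = {{}, {[M=N], [O=P]}} (2 elements).
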